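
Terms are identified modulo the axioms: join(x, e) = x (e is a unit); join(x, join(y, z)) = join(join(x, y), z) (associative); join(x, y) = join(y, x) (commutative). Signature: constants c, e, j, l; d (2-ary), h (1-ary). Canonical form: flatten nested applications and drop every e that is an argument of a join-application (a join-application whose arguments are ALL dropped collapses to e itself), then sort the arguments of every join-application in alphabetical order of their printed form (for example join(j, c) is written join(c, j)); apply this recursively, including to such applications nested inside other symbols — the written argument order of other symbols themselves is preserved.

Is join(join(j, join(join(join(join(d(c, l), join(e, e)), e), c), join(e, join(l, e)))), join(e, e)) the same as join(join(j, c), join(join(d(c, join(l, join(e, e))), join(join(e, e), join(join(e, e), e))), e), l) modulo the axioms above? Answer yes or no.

Left:  join(join(j, join(join(join(join(d(c, l), join(e, e)), e), c), join(e, join(l, e)))), join(e, e))
  Flatten:  join(j, d(c, l), e, e, e, c, e, l, e, e, e)
  Units out:  drop e (×7)
  Sort:  join(c, d(c, l), j, l)
Right:  join(join(j, c), join(join(d(c, join(l, join(e, e))), join(join(e, e), join(join(e, e), e))), e), l)
  Flatten:  join(j, c, d(c, join(l, join(e, e))), e, e, e, e, e, e, l)
  Canonicalize subterm:  d(c, join(l, join(e, e)))  →  d(c, l)
  Drop the unit:  drop e (×6)
  Order the arguments:  join(c, d(c, l), j, l)

Answer: yes — both canonical forms are join(c, d(c, l), j, l)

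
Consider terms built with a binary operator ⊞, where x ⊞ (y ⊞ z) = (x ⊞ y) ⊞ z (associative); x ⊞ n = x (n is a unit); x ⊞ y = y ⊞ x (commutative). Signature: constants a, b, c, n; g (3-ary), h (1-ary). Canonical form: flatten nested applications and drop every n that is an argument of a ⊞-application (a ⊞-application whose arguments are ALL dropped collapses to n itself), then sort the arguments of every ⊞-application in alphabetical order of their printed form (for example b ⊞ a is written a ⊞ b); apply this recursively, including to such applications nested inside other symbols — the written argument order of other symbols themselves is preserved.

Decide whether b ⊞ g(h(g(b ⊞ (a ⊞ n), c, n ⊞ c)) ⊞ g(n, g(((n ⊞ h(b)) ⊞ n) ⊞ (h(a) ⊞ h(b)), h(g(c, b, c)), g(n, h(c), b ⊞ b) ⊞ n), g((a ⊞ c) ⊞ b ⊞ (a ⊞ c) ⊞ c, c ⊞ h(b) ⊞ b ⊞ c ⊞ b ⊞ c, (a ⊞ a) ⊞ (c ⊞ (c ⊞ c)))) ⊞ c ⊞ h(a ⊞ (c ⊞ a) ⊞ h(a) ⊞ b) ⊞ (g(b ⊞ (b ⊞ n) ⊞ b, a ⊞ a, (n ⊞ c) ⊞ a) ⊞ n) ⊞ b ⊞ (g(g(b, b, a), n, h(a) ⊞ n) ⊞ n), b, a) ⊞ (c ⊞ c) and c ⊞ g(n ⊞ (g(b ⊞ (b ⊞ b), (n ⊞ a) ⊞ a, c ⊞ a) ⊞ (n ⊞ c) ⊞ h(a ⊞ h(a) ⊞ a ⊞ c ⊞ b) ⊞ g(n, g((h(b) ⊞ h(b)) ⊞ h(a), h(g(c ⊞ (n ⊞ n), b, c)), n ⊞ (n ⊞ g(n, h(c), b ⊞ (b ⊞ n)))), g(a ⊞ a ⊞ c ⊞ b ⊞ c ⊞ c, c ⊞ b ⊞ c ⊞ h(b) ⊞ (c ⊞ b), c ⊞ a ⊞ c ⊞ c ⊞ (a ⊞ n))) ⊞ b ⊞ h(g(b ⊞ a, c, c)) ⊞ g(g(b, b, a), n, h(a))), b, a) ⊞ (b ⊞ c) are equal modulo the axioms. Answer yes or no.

Left:  b ⊞ g(h(g(b ⊞ (a ⊞ n), c, n ⊞ c)) ⊞ g(n, g(((n ⊞ h(b)) ⊞ n) ⊞ (h(a) ⊞ h(b)), h(g(c, b, c)), g(n, h(c), b ⊞ b) ⊞ n), g((a ⊞ c) ⊞ b ⊞ (a ⊞ c) ⊞ c, c ⊞ h(b) ⊞ b ⊞ c ⊞ b ⊞ c, (a ⊞ a) ⊞ (c ⊞ (c ⊞ c)))) ⊞ c ⊞ h(a ⊞ (c ⊞ a) ⊞ h(a) ⊞ b) ⊞ (g(b ⊞ (b ⊞ n) ⊞ b, a ⊞ a, (n ⊞ c) ⊞ a) ⊞ n) ⊞ b ⊞ (g(g(b, b, a), n, h(a) ⊞ n) ⊞ n), b, a) ⊞ (c ⊞ c)
  Flatten:  b ⊞ g(h(g(b ⊞ (a ⊞ n), c, n ⊞ c)) ⊞ g(n, g(((n ⊞ h(b)) ⊞ n) ⊞ (h(a) ⊞ h(b)), h(g(c, b, c)), g(n, h(c), b ⊞ b) ⊞ n), g((a ⊞ c) ⊞ b ⊞ (a ⊞ c) ⊞ c, c ⊞ h(b) ⊞ b ⊞ c ⊞ b ⊞ c, (a ⊞ a) ⊞ (c ⊞ (c ⊞ c)))) ⊞ c ⊞ h(a ⊞ (c ⊞ a) ⊞ h(a) ⊞ b) ⊞ (g(b ⊞ (b ⊞ n) ⊞ b, a ⊞ a, (n ⊞ c) ⊞ a) ⊞ n) ⊞ b ⊞ (g(g(b, b, a), n, h(a) ⊞ n) ⊞ n), b, a) ⊞ c ⊞ c
  Inside:  g(h(g(b ⊞ (a ⊞ n), c, n ⊞ c)) ⊞ g(n, g(((n ⊞ h(b)) ⊞ n) ⊞ (h(a) ⊞ h(b)), h(g(c, b, c)), g(n, h(c), b ⊞ b) ⊞ n), g((a ⊞ c) ⊞ b ⊞ (a ⊞ c) ⊞ c, c ⊞ h(b) ⊞ b ⊞ c ⊞ b ⊞ c, (a ⊞ a) ⊞ (c ⊞ (c ⊞ c)))) ⊞ c ⊞ h(a ⊞ (c ⊞ a) ⊞ h(a) ⊞ b) ⊞ (g(b ⊞ (b ⊞ n) ⊞ b, a ⊞ a, (n ⊞ c) ⊞ a) ⊞ n) ⊞ b ⊞ (g(g(b, b, a), n, h(a) ⊞ n) ⊞ n), b, a)  →  g(b ⊞ c ⊞ g(b ⊞ b ⊞ b, a ⊞ a, a ⊞ c) ⊞ g(g(b, b, a), n, h(a)) ⊞ g(n, g(h(a) ⊞ h(b) ⊞ h(b), h(g(c, b, c)), g(n, h(c), b ⊞ b)), g(a ⊞ a ⊞ b ⊞ c ⊞ c ⊞ c, b ⊞ b ⊞ c ⊞ c ⊞ c ⊞ h(b), a ⊞ a ⊞ c ⊞ c ⊞ c)) ⊞ h(a ⊞ a ⊞ b ⊞ c ⊞ h(a)) ⊞ h(g(a ⊞ b, c, c)), b, a)
  Sort:  b ⊞ c ⊞ c ⊞ g(b ⊞ c ⊞ g(b ⊞ b ⊞ b, a ⊞ a, a ⊞ c) ⊞ g(g(b, b, a), n, h(a)) ⊞ g(n, g(h(a) ⊞ h(b) ⊞ h(b), h(g(c, b, c)), g(n, h(c), b ⊞ b)), g(a ⊞ a ⊞ b ⊞ c ⊞ c ⊞ c, b ⊞ b ⊞ c ⊞ c ⊞ c ⊞ h(b), a ⊞ a ⊞ c ⊞ c ⊞ c)) ⊞ h(a ⊞ a ⊞ b ⊞ c ⊞ h(a)) ⊞ h(g(a ⊞ b, c, c)), b, a)
Right:  c ⊞ g(n ⊞ (g(b ⊞ (b ⊞ b), (n ⊞ a) ⊞ a, c ⊞ a) ⊞ (n ⊞ c) ⊞ h(a ⊞ h(a) ⊞ a ⊞ c ⊞ b) ⊞ g(n, g((h(b) ⊞ h(b)) ⊞ h(a), h(g(c ⊞ (n ⊞ n), b, c)), n ⊞ (n ⊞ g(n, h(c), b ⊞ (b ⊞ n)))), g(a ⊞ a ⊞ c ⊞ b ⊞ c ⊞ c, c ⊞ b ⊞ c ⊞ h(b) ⊞ (c ⊞ b), c ⊞ a ⊞ c ⊞ c ⊞ (a ⊞ n))) ⊞ b ⊞ h(g(b ⊞ a, c, c)) ⊞ g(g(b, b, a), n, h(a))), b, a) ⊞ (b ⊞ c)
  Merge nested applications:  c ⊞ g(n ⊞ (g(b ⊞ (b ⊞ b), (n ⊞ a) ⊞ a, c ⊞ a) ⊞ (n ⊞ c) ⊞ h(a ⊞ h(a) ⊞ a ⊞ c ⊞ b) ⊞ g(n, g((h(b) ⊞ h(b)) ⊞ h(a), h(g(c ⊞ (n ⊞ n), b, c)), n ⊞ (n ⊞ g(n, h(c), b ⊞ (b ⊞ n)))), g(a ⊞ a ⊞ c ⊞ b ⊞ c ⊞ c, c ⊞ b ⊞ c ⊞ h(b) ⊞ (c ⊞ b), c ⊞ a ⊞ c ⊞ c ⊞ (a ⊞ n))) ⊞ b ⊞ h(g(b ⊞ a, c, c)) ⊞ g(g(b, b, a), n, h(a))), b, a) ⊞ b ⊞ c
  Inside:  g(n ⊞ (g(b ⊞ (b ⊞ b), (n ⊞ a) ⊞ a, c ⊞ a) ⊞ (n ⊞ c) ⊞ h(a ⊞ h(a) ⊞ a ⊞ c ⊞ b) ⊞ g(n, g((h(b) ⊞ h(b)) ⊞ h(a), h(g(c ⊞ (n ⊞ n), b, c)), n ⊞ (n ⊞ g(n, h(c), b ⊞ (b ⊞ n)))), g(a ⊞ a ⊞ c ⊞ b ⊞ c ⊞ c, c ⊞ b ⊞ c ⊞ h(b) ⊞ (c ⊞ b), c ⊞ a ⊞ c ⊞ c ⊞ (a ⊞ n))) ⊞ b ⊞ h(g(b ⊞ a, c, c)) ⊞ g(g(b, b, a), n, h(a))), b, a)  →  g(b ⊞ c ⊞ g(b ⊞ b ⊞ b, a ⊞ a, a ⊞ c) ⊞ g(g(b, b, a), n, h(a)) ⊞ g(n, g(h(a) ⊞ h(b) ⊞ h(b), h(g(c, b, c)), g(n, h(c), b ⊞ b)), g(a ⊞ a ⊞ b ⊞ c ⊞ c ⊞ c, b ⊞ b ⊞ c ⊞ c ⊞ c ⊞ h(b), a ⊞ a ⊞ c ⊞ c ⊞ c)) ⊞ h(a ⊞ a ⊞ b ⊞ c ⊞ h(a)) ⊞ h(g(a ⊞ b, c, c)), b, a)
  Sort:  b ⊞ c ⊞ c ⊞ g(b ⊞ c ⊞ g(b ⊞ b ⊞ b, a ⊞ a, a ⊞ c) ⊞ g(g(b, b, a), n, h(a)) ⊞ g(n, g(h(a) ⊞ h(b) ⊞ h(b), h(g(c, b, c)), g(n, h(c), b ⊞ b)), g(a ⊞ a ⊞ b ⊞ c ⊞ c ⊞ c, b ⊞ b ⊞ c ⊞ c ⊞ c ⊞ h(b), a ⊞ a ⊞ c ⊞ c ⊞ c)) ⊞ h(a ⊞ a ⊞ b ⊞ c ⊞ h(a)) ⊞ h(g(a ⊞ b, c, c)), b, a)

Answer: yes — both canonical forms are b ⊞ c ⊞ c ⊞ g(b ⊞ c ⊞ g(b ⊞ b ⊞ b, a ⊞ a, a ⊞ c) ⊞ g(g(b, b, a), n, h(a)) ⊞ g(n, g(h(a) ⊞ h(b) ⊞ h(b), h(g(c, b, c)), g(n, h(c), b ⊞ b)), g(a ⊞ a ⊞ b ⊞ c ⊞ c ⊞ c, b ⊞ b ⊞ c ⊞ c ⊞ c ⊞ h(b), a ⊞ a ⊞ c ⊞ c ⊞ c)) ⊞ h(a ⊞ a ⊞ b ⊞ c ⊞ h(a)) ⊞ h(g(a ⊞ b, c, c)), b, a)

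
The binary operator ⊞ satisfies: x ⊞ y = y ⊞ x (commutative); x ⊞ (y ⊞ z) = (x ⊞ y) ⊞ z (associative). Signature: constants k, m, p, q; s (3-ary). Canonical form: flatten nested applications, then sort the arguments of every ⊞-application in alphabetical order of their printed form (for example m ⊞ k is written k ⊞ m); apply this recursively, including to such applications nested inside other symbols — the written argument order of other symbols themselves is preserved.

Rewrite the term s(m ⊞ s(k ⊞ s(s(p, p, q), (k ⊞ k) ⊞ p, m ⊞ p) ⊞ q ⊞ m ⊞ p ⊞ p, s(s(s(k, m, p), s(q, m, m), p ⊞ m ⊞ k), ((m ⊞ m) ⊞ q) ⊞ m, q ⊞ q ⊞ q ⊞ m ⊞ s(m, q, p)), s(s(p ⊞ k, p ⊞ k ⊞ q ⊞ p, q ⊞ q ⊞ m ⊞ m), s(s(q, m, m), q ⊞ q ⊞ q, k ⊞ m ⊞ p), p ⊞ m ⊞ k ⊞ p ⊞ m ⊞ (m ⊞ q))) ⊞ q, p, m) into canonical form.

Answer: s(m ⊞ q ⊞ s(k ⊞ m ⊞ p ⊞ p ⊞ q ⊞ s(s(p, p, q), k ⊞ k ⊞ p, m ⊞ p), s(s(s(k, m, p), s(q, m, m), k ⊞ m ⊞ p), m ⊞ m ⊞ m ⊞ q, m ⊞ q ⊞ q ⊞ q ⊞ s(m, q, p)), s(s(k ⊞ p, k ⊞ p ⊞ p ⊞ q, m ⊞ m ⊞ q ⊞ q), s(s(q, m, m), q ⊞ q ⊞ q, k ⊞ m ⊞ p), k ⊞ m ⊞ m ⊞ m ⊞ p ⊞ p ⊞ q)), p, m)

Derivation:
Focus inside:  m ⊞ s(k ⊞ s(s(p, p, q), (k ⊞ k) ⊞ p, m ⊞ p) ⊞ q ⊞ m ⊞ p ⊞ p, s(s(s(k, m, p), s(q, m, m), p ⊞ m ⊞ k), ((m ⊞ m) ⊞ q) ⊞ m, q ⊞ q ⊞ q ⊞ m ⊞ s(m, q, p)), s(s(p ⊞ k, p ⊞ k ⊞ q ⊞ p, q ⊞ q ⊞ m ⊞ m), s(s(q, m, m), q ⊞ q ⊞ q, k ⊞ m ⊞ p), p ⊞ m ⊞ k ⊞ p ⊞ m ⊞ (m ⊞ q))) ⊞ q
Canonicalize subterm:  s(k ⊞ s(s(p, p, q), (k ⊞ k) ⊞ p, m ⊞ p) ⊞ q ⊞ m ⊞ p ⊞ p, s(s(s(k, m, p), s(q, m, m), p ⊞ m ⊞ k), ((m ⊞ m) ⊞ q) ⊞ m, q ⊞ q ⊞ q ⊞ m ⊞ s(m, q, p)), s(s(p ⊞ k, p ⊞ k ⊞ q ⊞ p, q ⊞ q ⊞ m ⊞ m), s(s(q, m, m), q ⊞ q ⊞ q, k ⊞ m ⊞ p), p ⊞ m ⊞ k ⊞ p ⊞ m ⊞ (m ⊞ q)))  →  s(k ⊞ m ⊞ p ⊞ p ⊞ q ⊞ s(s(p, p, q), k ⊞ k ⊞ p, m ⊞ p), s(s(s(k, m, p), s(q, m, m), k ⊞ m ⊞ p), m ⊞ m ⊞ m ⊞ q, m ⊞ q ⊞ q ⊞ q ⊞ s(m, q, p)), s(s(k ⊞ p, k ⊞ p ⊞ p ⊞ q, m ⊞ m ⊞ q ⊞ q), s(s(q, m, m), q ⊞ q ⊞ q, k ⊞ m ⊞ p), k ⊞ m ⊞ m ⊞ m ⊞ p ⊞ p ⊞ q))
Order the arguments:  m ⊞ q ⊞ s(k ⊞ m ⊞ p ⊞ p ⊞ q ⊞ s(s(p, p, q), k ⊞ k ⊞ p, m ⊞ p), s(s(s(k, m, p), s(q, m, m), k ⊞ m ⊞ p), m ⊞ m ⊞ m ⊞ q, m ⊞ q ⊞ q ⊞ q ⊞ s(m, q, p)), s(s(k ⊞ p, k ⊞ p ⊞ p ⊞ q, m ⊞ m ⊞ q ⊞ q), s(s(q, m, m), q ⊞ q ⊞ q, k ⊞ m ⊞ p), k ⊞ m ⊞ m ⊞ m ⊞ p ⊞ p ⊞ q))
Put back:  s(m ⊞ q ⊞ s(k ⊞ m ⊞ p ⊞ p ⊞ q ⊞ s(s(p, p, q), k ⊞ k ⊞ p, m ⊞ p), s(s(s(k, m, p), s(q, m, m), k ⊞ m ⊞ p), m ⊞ m ⊞ m ⊞ q, m ⊞ q ⊞ q ⊞ q ⊞ s(m, q, p)), s(s(k ⊞ p, k ⊞ p ⊞ p ⊞ q, m ⊞ m ⊞ q ⊞ q), s(s(q, m, m), q ⊞ q ⊞ q, k ⊞ m ⊞ p), k ⊞ m ⊞ m ⊞ m ⊞ p ⊞ p ⊞ q)), p, m)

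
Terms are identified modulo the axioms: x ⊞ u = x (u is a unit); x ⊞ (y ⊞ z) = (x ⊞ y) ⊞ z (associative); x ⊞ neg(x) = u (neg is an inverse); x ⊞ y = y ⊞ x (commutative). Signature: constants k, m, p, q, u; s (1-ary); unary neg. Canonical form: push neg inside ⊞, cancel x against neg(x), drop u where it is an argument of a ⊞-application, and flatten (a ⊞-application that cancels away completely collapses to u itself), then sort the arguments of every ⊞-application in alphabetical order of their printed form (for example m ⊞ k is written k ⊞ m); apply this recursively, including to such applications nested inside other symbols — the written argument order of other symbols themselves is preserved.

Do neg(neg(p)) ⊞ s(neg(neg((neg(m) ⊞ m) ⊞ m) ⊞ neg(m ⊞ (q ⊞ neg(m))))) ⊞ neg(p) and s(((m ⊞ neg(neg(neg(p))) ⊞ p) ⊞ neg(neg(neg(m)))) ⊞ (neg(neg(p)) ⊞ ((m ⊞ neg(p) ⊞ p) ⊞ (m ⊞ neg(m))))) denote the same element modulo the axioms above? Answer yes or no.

Answer: no — s(m ⊞ q) vs s(m ⊞ p)

Derivation:
Left:  neg(neg(p)) ⊞ s(neg(neg((neg(m) ⊞ m) ⊞ m) ⊞ neg(m ⊞ (q ⊞ neg(m))))) ⊞ neg(p)
  Push neg inside:  distribute neg over ⊞ and collapse double neg
  Inverses cancel:  p cancels
  Combine occurrences:  s(m ⊞ q)
Right:  s(((m ⊞ neg(neg(neg(p))) ⊞ p) ⊞ neg(neg(neg(m)))) ⊞ (neg(neg(p)) ⊞ ((m ⊞ neg(p) ⊞ p) ⊞ (m ⊞ neg(m)))))
  Work inside:  ((m ⊞ neg(neg(neg(p))) ⊞ p) ⊞ neg(neg(neg(m)))) ⊞ (neg(neg(p)) ⊞ ((m ⊞ neg(p) ⊞ p) ⊞ (m ⊞ neg(m))))
  Push neg inside:  distribute neg over ⊞ and collapse double neg
  Combine occurrences:  m ⊞ p
  Put back:  s(m ⊞ p)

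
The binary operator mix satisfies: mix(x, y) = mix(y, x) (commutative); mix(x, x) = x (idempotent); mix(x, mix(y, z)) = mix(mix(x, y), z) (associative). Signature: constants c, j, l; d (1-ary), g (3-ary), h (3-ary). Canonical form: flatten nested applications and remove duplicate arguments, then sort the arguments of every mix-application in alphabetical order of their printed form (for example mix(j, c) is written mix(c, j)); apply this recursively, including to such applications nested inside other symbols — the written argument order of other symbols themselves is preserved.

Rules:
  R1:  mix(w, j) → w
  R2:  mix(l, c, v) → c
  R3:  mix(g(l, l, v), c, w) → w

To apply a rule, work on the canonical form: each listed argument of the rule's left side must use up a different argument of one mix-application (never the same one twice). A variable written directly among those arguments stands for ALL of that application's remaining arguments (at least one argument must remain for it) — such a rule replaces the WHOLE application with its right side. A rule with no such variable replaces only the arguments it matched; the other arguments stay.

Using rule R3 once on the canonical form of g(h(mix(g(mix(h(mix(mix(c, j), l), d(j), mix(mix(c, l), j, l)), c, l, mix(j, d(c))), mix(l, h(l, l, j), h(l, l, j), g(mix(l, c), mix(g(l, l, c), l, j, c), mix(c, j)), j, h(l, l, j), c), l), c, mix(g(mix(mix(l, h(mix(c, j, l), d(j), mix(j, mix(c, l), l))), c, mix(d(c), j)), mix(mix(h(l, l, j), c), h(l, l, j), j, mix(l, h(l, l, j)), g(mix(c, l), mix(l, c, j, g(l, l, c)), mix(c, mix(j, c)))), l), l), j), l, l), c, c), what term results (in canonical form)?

Canonical form:  g(h(mix(c, g(mix(c, d(c), h(mix(c, j, l), d(j), mix(c, j, l)), j, l), mix(c, g(mix(c, l), mix(c, g(l, l, c), j, l), mix(c, j)), h(l, l, j), j, l), l), j, l), l, l), c, c)
Apply R3:  consuming c, g(l, l, c);  v := c, w := mix(j, l)
The extension variable absorbs all remaining arguments, so the whole application is rewritten.
New term:  g(h(mix(c, g(mix(c, d(c), h(mix(c, j, l), d(j), mix(c, j, l)), j, l), mix(c, g(mix(c, l), mix(j, l), mix(c, j)), h(l, l, j), j, l), l), j, l), l, l), c, c)

Answer: g(h(mix(c, g(mix(c, d(c), h(mix(c, j, l), d(j), mix(c, j, l)), j, l), mix(c, g(mix(c, l), mix(j, l), mix(c, j)), h(l, l, j), j, l), l), j, l), l, l), c, c)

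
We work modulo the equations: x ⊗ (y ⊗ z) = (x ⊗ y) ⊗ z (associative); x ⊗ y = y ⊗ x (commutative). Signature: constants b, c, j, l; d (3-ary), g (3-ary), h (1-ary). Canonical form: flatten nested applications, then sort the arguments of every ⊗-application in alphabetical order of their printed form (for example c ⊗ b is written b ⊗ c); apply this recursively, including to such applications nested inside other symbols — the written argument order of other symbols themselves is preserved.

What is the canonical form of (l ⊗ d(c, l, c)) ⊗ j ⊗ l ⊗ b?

Flatten:  l ⊗ d(c, l, c) ⊗ j ⊗ l ⊗ b
Order the arguments:  b ⊗ d(c, l, c) ⊗ j ⊗ l ⊗ l

Answer: b ⊗ d(c, l, c) ⊗ j ⊗ l ⊗ l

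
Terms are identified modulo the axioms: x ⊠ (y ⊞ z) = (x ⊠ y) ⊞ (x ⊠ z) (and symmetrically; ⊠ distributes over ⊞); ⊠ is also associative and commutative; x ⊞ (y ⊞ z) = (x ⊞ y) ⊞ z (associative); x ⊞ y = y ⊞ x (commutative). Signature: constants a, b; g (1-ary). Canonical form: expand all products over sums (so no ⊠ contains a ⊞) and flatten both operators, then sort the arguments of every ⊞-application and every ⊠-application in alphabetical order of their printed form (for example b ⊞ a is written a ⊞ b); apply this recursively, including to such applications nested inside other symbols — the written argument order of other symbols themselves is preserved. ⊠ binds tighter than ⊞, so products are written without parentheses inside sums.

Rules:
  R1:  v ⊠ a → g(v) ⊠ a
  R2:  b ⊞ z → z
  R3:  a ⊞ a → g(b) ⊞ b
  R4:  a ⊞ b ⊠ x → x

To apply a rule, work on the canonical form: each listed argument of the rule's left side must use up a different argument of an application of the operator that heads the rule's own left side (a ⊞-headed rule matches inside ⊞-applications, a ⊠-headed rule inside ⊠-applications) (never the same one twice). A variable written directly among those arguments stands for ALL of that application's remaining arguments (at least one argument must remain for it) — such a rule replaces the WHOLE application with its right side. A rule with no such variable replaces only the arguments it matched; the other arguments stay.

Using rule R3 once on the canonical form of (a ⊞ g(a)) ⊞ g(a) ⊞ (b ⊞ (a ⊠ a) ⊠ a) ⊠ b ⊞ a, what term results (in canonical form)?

Answer: a ⊠ a ⊠ a ⊠ b ⊞ b ⊞ b ⊠ b ⊞ g(a) ⊞ g(a) ⊞ g(b)

Derivation:
Canonical form:  a ⊞ a ⊞ a ⊠ a ⊠ a ⊠ b ⊞ b ⊠ b ⊞ g(a) ⊞ g(a)
Match R3:  consume a, a
Giving:  a ⊠ a ⊠ a ⊠ b ⊞ b ⊞ b ⊠ b ⊞ g(a) ⊞ g(a) ⊞ g(b)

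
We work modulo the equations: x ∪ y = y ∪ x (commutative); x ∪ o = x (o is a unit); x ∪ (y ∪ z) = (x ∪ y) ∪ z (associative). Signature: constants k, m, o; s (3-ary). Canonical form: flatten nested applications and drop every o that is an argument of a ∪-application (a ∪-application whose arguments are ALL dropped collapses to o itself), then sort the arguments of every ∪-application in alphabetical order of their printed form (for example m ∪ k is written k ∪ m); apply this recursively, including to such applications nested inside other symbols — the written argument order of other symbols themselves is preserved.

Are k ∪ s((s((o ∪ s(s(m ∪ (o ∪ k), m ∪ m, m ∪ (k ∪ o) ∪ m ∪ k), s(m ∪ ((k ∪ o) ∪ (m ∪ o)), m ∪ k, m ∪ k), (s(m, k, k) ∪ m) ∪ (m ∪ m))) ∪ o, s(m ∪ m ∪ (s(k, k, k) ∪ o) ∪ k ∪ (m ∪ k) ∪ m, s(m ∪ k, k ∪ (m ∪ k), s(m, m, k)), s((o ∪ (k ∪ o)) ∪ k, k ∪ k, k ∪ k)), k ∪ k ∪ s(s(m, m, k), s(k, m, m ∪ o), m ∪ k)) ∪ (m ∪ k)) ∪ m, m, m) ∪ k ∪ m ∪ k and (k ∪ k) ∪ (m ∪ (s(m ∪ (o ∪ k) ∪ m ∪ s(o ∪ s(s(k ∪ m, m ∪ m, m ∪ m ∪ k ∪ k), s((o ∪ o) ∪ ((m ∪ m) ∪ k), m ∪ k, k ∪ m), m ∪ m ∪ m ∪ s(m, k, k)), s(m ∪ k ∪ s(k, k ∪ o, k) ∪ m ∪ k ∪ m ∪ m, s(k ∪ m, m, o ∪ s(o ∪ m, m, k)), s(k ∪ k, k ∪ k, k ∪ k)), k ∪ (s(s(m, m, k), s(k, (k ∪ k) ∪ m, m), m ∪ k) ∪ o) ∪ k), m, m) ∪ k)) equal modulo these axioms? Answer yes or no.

Answer: no — k ∪ k ∪ k ∪ m ∪ s(k ∪ m ∪ m ∪ s(s(s(k ∪ m, m ∪ m, k ∪ k ∪ m ∪ m), s(k ∪ m ∪ m, k ∪ m, k ∪ m), m ∪ m ∪ m ∪ s(m, k, k)), s(k ∪ k ∪ m ∪ m ∪ m ∪ m ∪ s(k, k, k), s(k ∪ m, k ∪ k ∪ m, s(m, m, k)), s(k ∪ k, k ∪ k, k ∪ k)), k ∪ k ∪ s(s(m, m, k), s(k, m, m), k ∪ m)), m, m) vs k ∪ k ∪ k ∪ m ∪ s(k ∪ m ∪ m ∪ s(s(s(k ∪ m, m ∪ m, k ∪ k ∪ m ∪ m), s(k ∪ m ∪ m, k ∪ m, k ∪ m), m ∪ m ∪ m ∪ s(m, k, k)), s(k ∪ k ∪ m ∪ m ∪ m ∪ m ∪ s(k, k, k), s(k ∪ m, m, s(m, m, k)), s(k ∪ k, k ∪ k, k ∪ k)), k ∪ k ∪ s(s(m, m, k), s(k, k ∪ k ∪ m, m), k ∪ m)), m, m)

Derivation:
Left:  k ∪ s((s((o ∪ s(s(m ∪ (o ∪ k), m ∪ m, m ∪ (k ∪ o) ∪ m ∪ k), s(m ∪ ((k ∪ o) ∪ (m ∪ o)), m ∪ k, m ∪ k), (s(m, k, k) ∪ m) ∪ (m ∪ m))) ∪ o, s(m ∪ m ∪ (s(k, k, k) ∪ o) ∪ k ∪ (m ∪ k) ∪ m, s(m ∪ k, k ∪ (m ∪ k), s(m, m, k)), s((o ∪ (k ∪ o)) ∪ k, k ∪ k, k ∪ k)), k ∪ k ∪ s(s(m, m, k), s(k, m, m ∪ o), m ∪ k)) ∪ (m ∪ k)) ∪ m, m, m) ∪ k ∪ m ∪ k
  Simplify inside:  s((s((o ∪ s(s(m ∪ (o ∪ k), m ∪ m, m ∪ (k ∪ o) ∪ m ∪ k), s(m ∪ ((k ∪ o) ∪ (m ∪ o)), m ∪ k, m ∪ k), (s(m, k, k) ∪ m) ∪ (m ∪ m))) ∪ o, s(m ∪ m ∪ (s(k, k, k) ∪ o) ∪ k ∪ (m ∪ k) ∪ m, s(m ∪ k, k ∪ (m ∪ k), s(m, m, k)), s((o ∪ (k ∪ o)) ∪ k, k ∪ k, k ∪ k)), k ∪ k ∪ s(s(m, m, k), s(k, m, m ∪ o), m ∪ k)) ∪ (m ∪ k)) ∪ m, m, m)  →  s(k ∪ m ∪ m ∪ s(s(s(k ∪ m, m ∪ m, k ∪ k ∪ m ∪ m), s(k ∪ m ∪ m, k ∪ m, k ∪ m), m ∪ m ∪ m ∪ s(m, k, k)), s(k ∪ k ∪ m ∪ m ∪ m ∪ m ∪ s(k, k, k), s(k ∪ m, k ∪ k ∪ m, s(m, m, k)), s(k ∪ k, k ∪ k, k ∪ k)), k ∪ k ∪ s(s(m, m, k), s(k, m, m), k ∪ m)), m, m)
  Sort arguments:  k ∪ k ∪ k ∪ m ∪ s(k ∪ m ∪ m ∪ s(s(s(k ∪ m, m ∪ m, k ∪ k ∪ m ∪ m), s(k ∪ m ∪ m, k ∪ m, k ∪ m), m ∪ m ∪ m ∪ s(m, k, k)), s(k ∪ k ∪ m ∪ m ∪ m ∪ m ∪ s(k, k, k), s(k ∪ m, k ∪ k ∪ m, s(m, m, k)), s(k ∪ k, k ∪ k, k ∪ k)), k ∪ k ∪ s(s(m, m, k), s(k, m, m), k ∪ m)), m, m)
Right:  (k ∪ k) ∪ (m ∪ (s(m ∪ (o ∪ k) ∪ m ∪ s(o ∪ s(s(k ∪ m, m ∪ m, m ∪ m ∪ k ∪ k), s((o ∪ o) ∪ ((m ∪ m) ∪ k), m ∪ k, k ∪ m), m ∪ m ∪ m ∪ s(m, k, k)), s(m ∪ k ∪ s(k, k ∪ o, k) ∪ m ∪ k ∪ m ∪ m, s(k ∪ m, m, o ∪ s(o ∪ m, m, k)), s(k ∪ k, k ∪ k, k ∪ k)), k ∪ (s(s(m, m, k), s(k, (k ∪ k) ∪ m, m), m ∪ k) ∪ o) ∪ k), m, m) ∪ k))
  Un-nest:  k ∪ k ∪ m ∪ s(m ∪ (o ∪ k) ∪ m ∪ s(o ∪ s(s(k ∪ m, m ∪ m, m ∪ m ∪ k ∪ k), s((o ∪ o) ∪ ((m ∪ m) ∪ k), m ∪ k, k ∪ m), m ∪ m ∪ m ∪ s(m, k, k)), s(m ∪ k ∪ s(k, k ∪ o, k) ∪ m ∪ k ∪ m ∪ m, s(k ∪ m, m, o ∪ s(o ∪ m, m, k)), s(k ∪ k, k ∪ k, k ∪ k)), k ∪ (s(s(m, m, k), s(k, (k ∪ k) ∪ m, m), m ∪ k) ∪ o) ∪ k), m, m) ∪ k
  Inside:  s(m ∪ (o ∪ k) ∪ m ∪ s(o ∪ s(s(k ∪ m, m ∪ m, m ∪ m ∪ k ∪ k), s((o ∪ o) ∪ ((m ∪ m) ∪ k), m ∪ k, k ∪ m), m ∪ m ∪ m ∪ s(m, k, k)), s(m ∪ k ∪ s(k, k ∪ o, k) ∪ m ∪ k ∪ m ∪ m, s(k ∪ m, m, o ∪ s(o ∪ m, m, k)), s(k ∪ k, k ∪ k, k ∪ k)), k ∪ (s(s(m, m, k), s(k, (k ∪ k) ∪ m, m), m ∪ k) ∪ o) ∪ k), m, m)  →  s(k ∪ m ∪ m ∪ s(s(s(k ∪ m, m ∪ m, k ∪ k ∪ m ∪ m), s(k ∪ m ∪ m, k ∪ m, k ∪ m), m ∪ m ∪ m ∪ s(m, k, k)), s(k ∪ k ∪ m ∪ m ∪ m ∪ m ∪ s(k, k, k), s(k ∪ m, m, s(m, m, k)), s(k ∪ k, k ∪ k, k ∪ k)), k ∪ k ∪ s(s(m, m, k), s(k, k ∪ k ∪ m, m), k ∪ m)), m, m)
  Sort:  k ∪ k ∪ k ∪ m ∪ s(k ∪ m ∪ m ∪ s(s(s(k ∪ m, m ∪ m, k ∪ k ∪ m ∪ m), s(k ∪ m ∪ m, k ∪ m, k ∪ m), m ∪ m ∪ m ∪ s(m, k, k)), s(k ∪ k ∪ m ∪ m ∪ m ∪ m ∪ s(k, k, k), s(k ∪ m, m, s(m, m, k)), s(k ∪ k, k ∪ k, k ∪ k)), k ∪ k ∪ s(s(m, m, k), s(k, k ∪ k ∪ m, m), k ∪ m)), m, m)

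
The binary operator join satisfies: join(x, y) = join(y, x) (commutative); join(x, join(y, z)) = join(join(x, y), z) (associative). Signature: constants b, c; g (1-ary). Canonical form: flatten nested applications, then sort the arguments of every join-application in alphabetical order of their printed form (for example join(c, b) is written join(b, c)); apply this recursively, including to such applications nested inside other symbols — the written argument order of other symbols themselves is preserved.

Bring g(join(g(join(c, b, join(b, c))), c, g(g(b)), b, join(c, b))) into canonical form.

Descend into:  join(g(join(c, b, join(b, c))), c, g(g(b)), b, join(c, b))
Un-nest:  join(g(join(c, b, join(b, c))), c, g(g(b)), b, c, b)
Simplify inside:  g(join(c, b, join(b, c)))  →  g(join(b, b, c, c))
Sort:  join(b, b, c, c, g(g(b)), g(join(b, b, c, c)))
Rebuild:  g(join(b, b, c, c, g(g(b)), g(join(b, b, c, c))))

Answer: g(join(b, b, c, c, g(g(b)), g(join(b, b, c, c))))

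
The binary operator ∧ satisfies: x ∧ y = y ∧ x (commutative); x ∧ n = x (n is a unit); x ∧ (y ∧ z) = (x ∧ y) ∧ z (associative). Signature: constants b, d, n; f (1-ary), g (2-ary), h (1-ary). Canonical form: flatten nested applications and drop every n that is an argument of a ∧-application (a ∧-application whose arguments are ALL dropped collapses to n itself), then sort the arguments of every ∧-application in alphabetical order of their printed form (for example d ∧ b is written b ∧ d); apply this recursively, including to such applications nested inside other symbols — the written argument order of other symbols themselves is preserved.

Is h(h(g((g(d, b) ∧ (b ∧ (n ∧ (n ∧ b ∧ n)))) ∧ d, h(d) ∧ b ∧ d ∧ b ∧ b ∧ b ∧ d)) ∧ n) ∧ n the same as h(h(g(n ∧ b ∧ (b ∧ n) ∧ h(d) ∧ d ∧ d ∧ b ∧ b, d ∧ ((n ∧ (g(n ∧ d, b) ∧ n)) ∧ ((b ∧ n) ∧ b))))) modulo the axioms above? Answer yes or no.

Left:  h(h(g((g(d, b) ∧ (b ∧ (n ∧ (n ∧ b ∧ n)))) ∧ d, h(d) ∧ b ∧ d ∧ b ∧ b ∧ b ∧ d)) ∧ n) ∧ n
  Canonicalize subterm:  h(h(g((g(d, b) ∧ (b ∧ (n ∧ (n ∧ b ∧ n)))) ∧ d, h(d) ∧ b ∧ d ∧ b ∧ b ∧ b ∧ d)) ∧ n)  →  h(h(g(b ∧ b ∧ d ∧ g(d, b), b ∧ b ∧ b ∧ b ∧ d ∧ d ∧ h(d))))
  Unit:  drop n
  Sort:  h(h(g(b ∧ b ∧ d ∧ g(d, b), b ∧ b ∧ b ∧ b ∧ d ∧ d ∧ h(d))))
Right:  h(h(g(n ∧ b ∧ (b ∧ n) ∧ h(d) ∧ d ∧ d ∧ b ∧ b, d ∧ ((n ∧ (g(n ∧ d, b) ∧ n)) ∧ ((b ∧ n) ∧ b)))))
  Work inside:  d ∧ ((n ∧ (g(n ∧ d, b) ∧ n)) ∧ ((b ∧ n) ∧ b))
  Flatten:  d ∧ n ∧ g(n ∧ d, b) ∧ n ∧ b ∧ n ∧ b
  Canonicalize subterm:  g(n ∧ d, b)  →  g(d, b)
  Drop the unit:  drop n (×3)
  Sort:  b ∧ b ∧ d ∧ g(d, b)
  Put back:  h(h(g(b ∧ b ∧ b ∧ b ∧ d ∧ d ∧ h(d), b ∧ b ∧ d ∧ g(d, b))))

Answer: no — h(h(g(b ∧ b ∧ d ∧ g(d, b), b ∧ b ∧ b ∧ b ∧ d ∧ d ∧ h(d)))) vs h(h(g(b ∧ b ∧ b ∧ b ∧ d ∧ d ∧ h(d), b ∧ b ∧ d ∧ g(d, b))))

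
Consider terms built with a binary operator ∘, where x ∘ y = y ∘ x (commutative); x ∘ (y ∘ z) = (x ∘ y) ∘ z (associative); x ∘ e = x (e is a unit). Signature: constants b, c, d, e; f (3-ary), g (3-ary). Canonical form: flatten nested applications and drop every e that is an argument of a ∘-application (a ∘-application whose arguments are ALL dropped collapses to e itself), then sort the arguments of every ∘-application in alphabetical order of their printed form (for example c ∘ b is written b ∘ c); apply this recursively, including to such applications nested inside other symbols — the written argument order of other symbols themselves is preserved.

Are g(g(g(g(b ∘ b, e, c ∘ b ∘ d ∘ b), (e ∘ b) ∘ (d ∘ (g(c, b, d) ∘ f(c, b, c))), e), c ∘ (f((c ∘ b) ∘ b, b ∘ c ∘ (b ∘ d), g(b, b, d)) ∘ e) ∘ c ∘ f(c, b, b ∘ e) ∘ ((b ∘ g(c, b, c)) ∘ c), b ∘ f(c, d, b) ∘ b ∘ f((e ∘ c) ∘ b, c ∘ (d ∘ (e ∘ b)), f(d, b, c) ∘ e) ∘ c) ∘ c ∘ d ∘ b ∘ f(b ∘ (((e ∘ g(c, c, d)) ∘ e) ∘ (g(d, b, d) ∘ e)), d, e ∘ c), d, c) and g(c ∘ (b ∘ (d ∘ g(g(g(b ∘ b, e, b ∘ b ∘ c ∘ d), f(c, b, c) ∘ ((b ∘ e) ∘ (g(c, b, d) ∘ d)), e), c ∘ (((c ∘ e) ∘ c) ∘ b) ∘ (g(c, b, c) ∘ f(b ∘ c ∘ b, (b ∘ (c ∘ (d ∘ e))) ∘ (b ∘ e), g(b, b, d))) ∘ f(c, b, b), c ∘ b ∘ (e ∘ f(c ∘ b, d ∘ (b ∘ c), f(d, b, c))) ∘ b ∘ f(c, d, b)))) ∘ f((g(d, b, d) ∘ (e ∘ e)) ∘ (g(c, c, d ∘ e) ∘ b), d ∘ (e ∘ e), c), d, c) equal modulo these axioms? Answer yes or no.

Left:  g(g(g(g(b ∘ b, e, c ∘ b ∘ d ∘ b), (e ∘ b) ∘ (d ∘ (g(c, b, d) ∘ f(c, b, c))), e), c ∘ (f((c ∘ b) ∘ b, b ∘ c ∘ (b ∘ d), g(b, b, d)) ∘ e) ∘ c ∘ f(c, b, b ∘ e) ∘ ((b ∘ g(c, b, c)) ∘ c), b ∘ f(c, d, b) ∘ b ∘ f((e ∘ c) ∘ b, c ∘ (d ∘ (e ∘ b)), f(d, b, c) ∘ e) ∘ c) ∘ c ∘ d ∘ b ∘ f(b ∘ (((e ∘ g(c, c, d)) ∘ e) ∘ (g(d, b, d) ∘ e)), d, e ∘ c), d, c)
  Work inside:  g(g(g(b ∘ b, e, c ∘ b ∘ d ∘ b), (e ∘ b) ∘ (d ∘ (g(c, b, d) ∘ f(c, b, c))), e), c ∘ (f((c ∘ b) ∘ b, b ∘ c ∘ (b ∘ d), g(b, b, d)) ∘ e) ∘ c ∘ f(c, b, b ∘ e) ∘ ((b ∘ g(c, b, c)) ∘ c), b ∘ f(c, d, b) ∘ b ∘ f((e ∘ c) ∘ b, c ∘ (d ∘ (e ∘ b)), f(d, b, c) ∘ e) ∘ c) ∘ c ∘ d ∘ b ∘ f(b ∘ (((e ∘ g(c, c, d)) ∘ e) ∘ (g(d, b, d) ∘ e)), d, e ∘ c)
  Canonicalize subterm:  g(g(g(b ∘ b, e, c ∘ b ∘ d ∘ b), (e ∘ b) ∘ (d ∘ (g(c, b, d) ∘ f(c, b, c))), e), c ∘ (f((c ∘ b) ∘ b, b ∘ c ∘ (b ∘ d), g(b, b, d)) ∘ e) ∘ c ∘ f(c, b, b ∘ e) ∘ ((b ∘ g(c, b, c)) ∘ c), b ∘ f(c, d, b) ∘ b ∘ f((e ∘ c) ∘ b, c ∘ (d ∘ (e ∘ b)), f(d, b, c) ∘ e) ∘ c)  →  g(g(g(b ∘ b, e, b ∘ b ∘ c ∘ d), b ∘ d ∘ f(c, b, c) ∘ g(c, b, d), e), b ∘ c ∘ c ∘ c ∘ f(b ∘ b ∘ c, b ∘ b ∘ c ∘ d, g(b, b, d)) ∘ f(c, b, b) ∘ g(c, b, c), b ∘ b ∘ c ∘ f(b ∘ c, b ∘ c ∘ d, f(d, b, c)) ∘ f(c, d, b))
  Simplify inside:  f(b ∘ (((e ∘ g(c, c, d)) ∘ e) ∘ (g(d, b, d) ∘ e)), d, e ∘ c)  →  f(b ∘ g(c, c, d) ∘ g(d, b, d), d, c)
  Order the arguments:  b ∘ c ∘ d ∘ f(b ∘ g(c, c, d) ∘ g(d, b, d), d, c) ∘ g(g(g(b ∘ b, e, b ∘ b ∘ c ∘ d), b ∘ d ∘ f(c, b, c) ∘ g(c, b, d), e), b ∘ c ∘ c ∘ c ∘ f(b ∘ b ∘ c, b ∘ b ∘ c ∘ d, g(b, b, d)) ∘ f(c, b, b) ∘ g(c, b, c), b ∘ b ∘ c ∘ f(b ∘ c, b ∘ c ∘ d, f(d, b, c)) ∘ f(c, d, b))
  Rebuild:  g(b ∘ c ∘ d ∘ f(b ∘ g(c, c, d) ∘ g(d, b, d), d, c) ∘ g(g(g(b ∘ b, e, b ∘ b ∘ c ∘ d), b ∘ d ∘ f(c, b, c) ∘ g(c, b, d), e), b ∘ c ∘ c ∘ c ∘ f(b ∘ b ∘ c, b ∘ b ∘ c ∘ d, g(b, b, d)) ∘ f(c, b, b) ∘ g(c, b, c), b ∘ b ∘ c ∘ f(b ∘ c, b ∘ c ∘ d, f(d, b, c)) ∘ f(c, d, b)), d, c)
Right:  g(c ∘ (b ∘ (d ∘ g(g(g(b ∘ b, e, b ∘ b ∘ c ∘ d), f(c, b, c) ∘ ((b ∘ e) ∘ (g(c, b, d) ∘ d)), e), c ∘ (((c ∘ e) ∘ c) ∘ b) ∘ (g(c, b, c) ∘ f(b ∘ c ∘ b, (b ∘ (c ∘ (d ∘ e))) ∘ (b ∘ e), g(b, b, d))) ∘ f(c, b, b), c ∘ b ∘ (e ∘ f(c ∘ b, d ∘ (b ∘ c), f(d, b, c))) ∘ b ∘ f(c, d, b)))) ∘ f((g(d, b, d) ∘ (e ∘ e)) ∘ (g(c, c, d ∘ e) ∘ b), d ∘ (e ∘ e), c), d, c)
  Focus inside:  c ∘ (b ∘ (d ∘ g(g(g(b ∘ b, e, b ∘ b ∘ c ∘ d), f(c, b, c) ∘ ((b ∘ e) ∘ (g(c, b, d) ∘ d)), e), c ∘ (((c ∘ e) ∘ c) ∘ b) ∘ (g(c, b, c) ∘ f(b ∘ c ∘ b, (b ∘ (c ∘ (d ∘ e))) ∘ (b ∘ e), g(b, b, d))) ∘ f(c, b, b), c ∘ b ∘ (e ∘ f(c ∘ b, d ∘ (b ∘ c), f(d, b, c))) ∘ b ∘ f(c, d, b)))) ∘ f((g(d, b, d) ∘ (e ∘ e)) ∘ (g(c, c, d ∘ e) ∘ b), d ∘ (e ∘ e), c)
  Flatten:  c ∘ b ∘ d ∘ g(g(g(b ∘ b, e, b ∘ b ∘ c ∘ d), f(c, b, c) ∘ ((b ∘ e) ∘ (g(c, b, d) ∘ d)), e), c ∘ (((c ∘ e) ∘ c) ∘ b) ∘ (g(c, b, c) ∘ f(b ∘ c ∘ b, (b ∘ (c ∘ (d ∘ e))) ∘ (b ∘ e), g(b, b, d))) ∘ f(c, b, b), c ∘ b ∘ (e ∘ f(c ∘ b, d ∘ (b ∘ c), f(d, b, c))) ∘ b ∘ f(c, d, b)) ∘ f((g(d, b, d) ∘ (e ∘ e)) ∘ (g(c, c, d ∘ e) ∘ b), d ∘ (e ∘ e), c)
  Simplify inside:  g(g(g(b ∘ b, e, b ∘ b ∘ c ∘ d), f(c, b, c) ∘ ((b ∘ e) ∘ (g(c, b, d) ∘ d)), e), c ∘ (((c ∘ e) ∘ c) ∘ b) ∘ (g(c, b, c) ∘ f(b ∘ c ∘ b, (b ∘ (c ∘ (d ∘ e))) ∘ (b ∘ e), g(b, b, d))) ∘ f(c, b, b), c ∘ b ∘ (e ∘ f(c ∘ b, d ∘ (b ∘ c), f(d, b, c))) ∘ b ∘ f(c, d, b))  →  g(g(g(b ∘ b, e, b ∘ b ∘ c ∘ d), b ∘ d ∘ f(c, b, c) ∘ g(c, b, d), e), b ∘ c ∘ c ∘ c ∘ f(b ∘ b ∘ c, b ∘ b ∘ c ∘ d, g(b, b, d)) ∘ f(c, b, b) ∘ g(c, b, c), b ∘ b ∘ c ∘ f(b ∘ c, b ∘ c ∘ d, f(d, b, c)) ∘ f(c, d, b))
  Canonicalize subterm:  f((g(d, b, d) ∘ (e ∘ e)) ∘ (g(c, c, d ∘ e) ∘ b), d ∘ (e ∘ e), c)  →  f(b ∘ g(c, c, d) ∘ g(d, b, d), d, c)
  Sort arguments:  b ∘ c ∘ d ∘ f(b ∘ g(c, c, d) ∘ g(d, b, d), d, c) ∘ g(g(g(b ∘ b, e, b ∘ b ∘ c ∘ d), b ∘ d ∘ f(c, b, c) ∘ g(c, b, d), e), b ∘ c ∘ c ∘ c ∘ f(b ∘ b ∘ c, b ∘ b ∘ c ∘ d, g(b, b, d)) ∘ f(c, b, b) ∘ g(c, b, c), b ∘ b ∘ c ∘ f(b ∘ c, b ∘ c ∘ d, f(d, b, c)) ∘ f(c, d, b))
  Reassemble:  g(b ∘ c ∘ d ∘ f(b ∘ g(c, c, d) ∘ g(d, b, d), d, c) ∘ g(g(g(b ∘ b, e, b ∘ b ∘ c ∘ d), b ∘ d ∘ f(c, b, c) ∘ g(c, b, d), e), b ∘ c ∘ c ∘ c ∘ f(b ∘ b ∘ c, b ∘ b ∘ c ∘ d, g(b, b, d)) ∘ f(c, b, b) ∘ g(c, b, c), b ∘ b ∘ c ∘ f(b ∘ c, b ∘ c ∘ d, f(d, b, c)) ∘ f(c, d, b)), d, c)

Answer: yes — both canonical forms are g(b ∘ c ∘ d ∘ f(b ∘ g(c, c, d) ∘ g(d, b, d), d, c) ∘ g(g(g(b ∘ b, e, b ∘ b ∘ c ∘ d), b ∘ d ∘ f(c, b, c) ∘ g(c, b, d), e), b ∘ c ∘ c ∘ c ∘ f(b ∘ b ∘ c, b ∘ b ∘ c ∘ d, g(b, b, d)) ∘ f(c, b, b) ∘ g(c, b, c), b ∘ b ∘ c ∘ f(b ∘ c, b ∘ c ∘ d, f(d, b, c)) ∘ f(c, d, b)), d, c)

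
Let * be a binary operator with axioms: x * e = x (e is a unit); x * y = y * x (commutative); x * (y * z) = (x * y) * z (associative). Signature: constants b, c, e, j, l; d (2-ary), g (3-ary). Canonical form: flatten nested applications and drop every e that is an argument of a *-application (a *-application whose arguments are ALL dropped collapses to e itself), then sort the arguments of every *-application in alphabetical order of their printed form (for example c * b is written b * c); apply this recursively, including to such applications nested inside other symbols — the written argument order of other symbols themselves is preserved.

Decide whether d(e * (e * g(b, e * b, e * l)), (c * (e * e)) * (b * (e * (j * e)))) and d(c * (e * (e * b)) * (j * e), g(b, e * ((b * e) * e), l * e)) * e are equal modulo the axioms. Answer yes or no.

Left:  d(e * (e * g(b, e * b, e * l)), (c * (e * e)) * (b * (e * (j * e))))
  Focus inside:  (c * (e * e)) * (b * (e * (j * e)))
  Un-nest:  c * e * e * b * e * j * e
  Unit:  drop e (×4)
  Order the arguments:  b * c * j
  Rebuild:  d(g(b, b, l), b * c * j)
Right:  d(c * (e * (e * b)) * (j * e), g(b, e * ((b * e) * e), l * e)) * e
  Simplify inside:  d(c * (e * (e * b)) * (j * e), g(b, e * ((b * e) * e), l * e))  →  d(b * c * j, g(b, b, l))
  Unit:  drop e
  Order the arguments:  d(b * c * j, g(b, b, l))

Answer: no — d(g(b, b, l), b * c * j) vs d(b * c * j, g(b, b, l))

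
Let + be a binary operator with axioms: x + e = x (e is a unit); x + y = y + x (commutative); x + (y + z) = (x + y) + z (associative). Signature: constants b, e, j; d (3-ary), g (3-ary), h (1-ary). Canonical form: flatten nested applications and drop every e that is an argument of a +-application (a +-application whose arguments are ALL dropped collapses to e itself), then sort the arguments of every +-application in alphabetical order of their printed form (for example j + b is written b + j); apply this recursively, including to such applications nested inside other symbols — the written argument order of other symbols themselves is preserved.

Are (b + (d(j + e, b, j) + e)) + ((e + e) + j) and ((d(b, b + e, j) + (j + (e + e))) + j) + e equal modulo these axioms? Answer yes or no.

Answer: no — b + d(j, b, j) + j vs d(b, b, j) + j + j

Derivation:
Left:  (b + (d(j + e, b, j) + e)) + ((e + e) + j)
  Flatten:  b + d(j + e, b, j) + e + e + e + j
  Inside:  d(j + e, b, j)  →  d(j, b, j)
  Units out:  drop e (×3)
  Sort:  b + d(j, b, j) + j
Right:  ((d(b, b + e, j) + (j + (e + e))) + j) + e
  Un-nest:  d(b, b + e, j) + j + e + e + j + e
  Inside:  d(b, b + e, j)  →  d(b, b, j)
  Units out:  drop e (×3)
  Order the arguments:  d(b, b, j) + j + j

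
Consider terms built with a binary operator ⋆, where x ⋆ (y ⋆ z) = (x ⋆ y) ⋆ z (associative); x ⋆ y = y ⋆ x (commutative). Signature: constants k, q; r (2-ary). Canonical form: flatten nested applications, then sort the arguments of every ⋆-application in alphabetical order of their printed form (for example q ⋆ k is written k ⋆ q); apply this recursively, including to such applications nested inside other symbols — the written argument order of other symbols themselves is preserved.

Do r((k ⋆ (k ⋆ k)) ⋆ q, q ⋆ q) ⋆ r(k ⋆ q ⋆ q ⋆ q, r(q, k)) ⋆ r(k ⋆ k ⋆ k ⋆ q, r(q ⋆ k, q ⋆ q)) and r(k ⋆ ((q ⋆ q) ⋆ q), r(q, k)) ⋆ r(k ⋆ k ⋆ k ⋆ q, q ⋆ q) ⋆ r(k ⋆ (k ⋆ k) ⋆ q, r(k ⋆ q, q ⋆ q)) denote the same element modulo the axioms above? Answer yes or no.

Answer: yes — both canonical forms are r(k ⋆ k ⋆ k ⋆ q, q ⋆ q) ⋆ r(k ⋆ k ⋆ k ⋆ q, r(k ⋆ q, q ⋆ q)) ⋆ r(k ⋆ q ⋆ q ⋆ q, r(q, k))

Derivation:
Left:  r((k ⋆ (k ⋆ k)) ⋆ q, q ⋆ q) ⋆ r(k ⋆ q ⋆ q ⋆ q, r(q, k)) ⋆ r(k ⋆ k ⋆ k ⋆ q, r(q ⋆ k, q ⋆ q))
  Simplify inside:  r((k ⋆ (k ⋆ k)) ⋆ q, q ⋆ q)  →  r(k ⋆ k ⋆ k ⋆ q, q ⋆ q)
  Inside:  r(k ⋆ k ⋆ k ⋆ q, r(q ⋆ k, q ⋆ q))  →  r(k ⋆ k ⋆ k ⋆ q, r(k ⋆ q, q ⋆ q))
  Sort:  r(k ⋆ k ⋆ k ⋆ q, q ⋆ q) ⋆ r(k ⋆ k ⋆ k ⋆ q, r(k ⋆ q, q ⋆ q)) ⋆ r(k ⋆ q ⋆ q ⋆ q, r(q, k))
Right:  r(k ⋆ ((q ⋆ q) ⋆ q), r(q, k)) ⋆ r(k ⋆ k ⋆ k ⋆ q, q ⋆ q) ⋆ r(k ⋆ (k ⋆ k) ⋆ q, r(k ⋆ q, q ⋆ q))
  Inside:  r(k ⋆ ((q ⋆ q) ⋆ q), r(q, k))  →  r(k ⋆ q ⋆ q ⋆ q, r(q, k))
  Canonicalize subterm:  r(k ⋆ (k ⋆ k) ⋆ q, r(k ⋆ q, q ⋆ q))  →  r(k ⋆ k ⋆ k ⋆ q, r(k ⋆ q, q ⋆ q))
  Sort arguments:  r(k ⋆ k ⋆ k ⋆ q, q ⋆ q) ⋆ r(k ⋆ k ⋆ k ⋆ q, r(k ⋆ q, q ⋆ q)) ⋆ r(k ⋆ q ⋆ q ⋆ q, r(q, k))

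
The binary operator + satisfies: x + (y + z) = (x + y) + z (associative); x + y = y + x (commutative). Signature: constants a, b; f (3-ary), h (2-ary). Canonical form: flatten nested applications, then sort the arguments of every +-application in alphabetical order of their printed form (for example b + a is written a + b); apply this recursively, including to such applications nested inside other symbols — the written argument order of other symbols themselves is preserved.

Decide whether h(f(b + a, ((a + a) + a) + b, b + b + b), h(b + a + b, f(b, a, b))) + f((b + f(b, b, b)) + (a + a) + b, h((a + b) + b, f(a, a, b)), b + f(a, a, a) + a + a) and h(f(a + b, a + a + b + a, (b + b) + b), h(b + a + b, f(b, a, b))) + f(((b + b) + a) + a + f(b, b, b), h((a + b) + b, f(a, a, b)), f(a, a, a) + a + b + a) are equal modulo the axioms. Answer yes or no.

Left:  h(f(b + a, ((a + a) + a) + b, b + b + b), h(b + a + b, f(b, a, b))) + f((b + f(b, b, b)) + (a + a) + b, h((a + b) + b, f(a, a, b)), b + f(a, a, a) + a + a)
  Simplify inside:  h(f(b + a, ((a + a) + a) + b, b + b + b), h(b + a + b, f(b, a, b)))  →  h(f(a + b, a + a + a + b, b + b + b), h(a + b + b, f(b, a, b)))
  Simplify inside:  f((b + f(b, b, b)) + (a + a) + b, h((a + b) + b, f(a, a, b)), b + f(a, a, a) + a + a)  →  f(a + a + b + b + f(b, b, b), h(a + b + b, f(a, a, b)), a + a + b + f(a, a, a))
  Order the arguments:  f(a + a + b + b + f(b, b, b), h(a + b + b, f(a, a, b)), a + a + b + f(a, a, a)) + h(f(a + b, a + a + a + b, b + b + b), h(a + b + b, f(b, a, b)))
Right:  h(f(a + b, a + a + b + a, (b + b) + b), h(b + a + b, f(b, a, b))) + f(((b + b) + a) + a + f(b, b, b), h((a + b) + b, f(a, a, b)), f(a, a, a) + a + b + a)
  Simplify inside:  h(f(a + b, a + a + b + a, (b + b) + b), h(b + a + b, f(b, a, b)))  →  h(f(a + b, a + a + a + b, b + b + b), h(a + b + b, f(b, a, b)))
  Simplify inside:  f(((b + b) + a) + a + f(b, b, b), h((a + b) + b, f(a, a, b)), f(a, a, a) + a + b + a)  →  f(a + a + b + b + f(b, b, b), h(a + b + b, f(a, a, b)), a + a + b + f(a, a, a))
  Sort arguments:  f(a + a + b + b + f(b, b, b), h(a + b + b, f(a, a, b)), a + a + b + f(a, a, a)) + h(f(a + b, a + a + a + b, b + b + b), h(a + b + b, f(b, a, b)))

Answer: yes — both canonical forms are f(a + a + b + b + f(b, b, b), h(a + b + b, f(a, a, b)), a + a + b + f(a, a, a)) + h(f(a + b, a + a + a + b, b + b + b), h(a + b + b, f(b, a, b)))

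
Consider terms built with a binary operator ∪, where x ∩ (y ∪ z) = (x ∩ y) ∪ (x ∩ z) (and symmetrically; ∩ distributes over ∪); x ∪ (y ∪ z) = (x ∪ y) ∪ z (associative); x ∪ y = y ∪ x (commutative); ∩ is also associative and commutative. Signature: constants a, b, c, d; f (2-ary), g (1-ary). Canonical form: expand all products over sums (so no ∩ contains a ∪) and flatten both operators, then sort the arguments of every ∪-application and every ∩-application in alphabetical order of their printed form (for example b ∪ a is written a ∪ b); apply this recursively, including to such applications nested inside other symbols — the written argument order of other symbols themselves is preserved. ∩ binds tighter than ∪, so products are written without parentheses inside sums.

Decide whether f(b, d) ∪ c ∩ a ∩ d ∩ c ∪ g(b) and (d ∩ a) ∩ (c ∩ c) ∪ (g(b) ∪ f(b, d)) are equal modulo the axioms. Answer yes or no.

Left:  f(b, d) ∪ c ∩ a ∩ d ∩ c ∪ g(b)
  Un-nest:  f(b, d) ∪ a ∩ c ∩ c ∩ d ∪ g(b)
  Sort:  a ∩ c ∩ c ∩ d ∪ f(b, d) ∪ g(b)
Right:  (d ∩ a) ∩ (c ∩ c) ∪ (g(b) ∪ f(b, d))
  Un-nest:  a ∩ c ∩ c ∩ d ∪ g(b) ∪ f(b, d)
  Order the arguments:  a ∩ c ∩ c ∩ d ∪ f(b, d) ∪ g(b)

Answer: yes — both canonical forms are a ∩ c ∩ c ∩ d ∪ f(b, d) ∪ g(b)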